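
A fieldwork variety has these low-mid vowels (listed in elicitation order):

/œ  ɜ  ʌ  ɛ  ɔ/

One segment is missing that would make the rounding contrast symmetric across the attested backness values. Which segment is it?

front: unrounded /ɛ/, rounded /œ/.
central: unrounded /ɜ/, rounded —.
back: unrounded /ʌ/, rounded /ɔ/.
The central row has no rounded member, so the gap is the central rounded vowel /ɞ/.

/ɞ/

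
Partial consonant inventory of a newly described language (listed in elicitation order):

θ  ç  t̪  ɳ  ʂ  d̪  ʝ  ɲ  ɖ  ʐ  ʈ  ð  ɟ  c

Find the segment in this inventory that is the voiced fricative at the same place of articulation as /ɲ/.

/ʝ/

/ɲ/ is a palatal nasal.
The voiced fricative at the same place is a voiced palatal fricative — in this inventory, /ʝ/.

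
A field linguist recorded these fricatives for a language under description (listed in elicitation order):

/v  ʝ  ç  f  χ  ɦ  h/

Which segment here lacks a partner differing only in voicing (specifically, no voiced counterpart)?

Labiodental: /f/ ~ /v/
Palatal: /ç/ ~ /ʝ/
Glottal: /h/ ~ /ɦ/
Uvular: only /χ/ (voiceless); no voiced partner.
So /χ/ is the unpaired segment.

/χ/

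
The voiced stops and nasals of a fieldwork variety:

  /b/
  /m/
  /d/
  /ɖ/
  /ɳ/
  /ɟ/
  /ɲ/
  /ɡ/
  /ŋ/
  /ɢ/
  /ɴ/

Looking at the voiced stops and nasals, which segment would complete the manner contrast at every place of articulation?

/n/

bilabial: oral stop /b/, nasal /m/.
alveolar: oral stop /d/, nasal —.
retroflex: oral stop /ɖ/, nasal /ɳ/.
palatal: oral stop /ɟ/, nasal /ɲ/.
velar: oral stop /ɡ/, nasal /ŋ/.
uvular: oral stop /ɢ/, nasal /ɴ/.
The alveolar row has no nasal member, so the gap is the alveolar nasal /n/.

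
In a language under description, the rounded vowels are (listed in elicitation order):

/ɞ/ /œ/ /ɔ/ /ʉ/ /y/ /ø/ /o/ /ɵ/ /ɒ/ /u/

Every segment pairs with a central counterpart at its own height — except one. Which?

/ɒ/

High: /y/ ~ /ʉ/ ~ /u/
High-mid: /ø/ ~ /ɵ/ ~ /o/
Low-mid: /œ/ ~ /ɞ/ ~ /ɔ/
Low: only /ɒ/ (back); no central partner.
So /ɒ/ is the unpaired segment.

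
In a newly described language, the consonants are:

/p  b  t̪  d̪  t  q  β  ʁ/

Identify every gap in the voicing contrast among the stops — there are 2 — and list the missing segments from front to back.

place of articulation  voiceless  voiced  
bilabial          p         b       
dental            t̪        d̪      
alveolar          t         —       
uvular            q         —       
Gaps, from front to back: alveolar lacks voiced (/d/); uvular lacks voiced (/ɢ/).

/d/, /ɢ/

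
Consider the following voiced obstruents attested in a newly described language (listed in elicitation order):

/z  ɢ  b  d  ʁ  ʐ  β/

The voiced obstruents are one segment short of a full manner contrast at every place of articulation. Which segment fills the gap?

/ɖ/

Stop: /b/ (bilabial), /d/ (alveolar), /ɢ/ (uvular).
Fricative: /β/ (bilabial), /z/ (alveolar), /ʐ/ (retroflex), /ʁ/ (uvular).
The retroflex row has no stop member, so the gap is the retroflex stop /ɖ/.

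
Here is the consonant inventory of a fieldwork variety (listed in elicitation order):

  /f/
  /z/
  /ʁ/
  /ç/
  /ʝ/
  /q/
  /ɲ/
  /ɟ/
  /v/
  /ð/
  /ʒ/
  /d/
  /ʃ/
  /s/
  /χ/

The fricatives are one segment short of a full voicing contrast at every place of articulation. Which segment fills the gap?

Voiceless: /f/ (labiodental), /s/ (alveolar), /ʃ/ (postalveolar), /ç/ (palatal), /χ/ (uvular).
Voiced: /v/ (labiodental), /ð/ (dental), /z/ (alveolar), /ʒ/ (postalveolar), /ʝ/ (palatal), /ʁ/ (uvular).
The dental row has no voiceless member, so the gap is the voiceless dental fricative /θ/.

/θ/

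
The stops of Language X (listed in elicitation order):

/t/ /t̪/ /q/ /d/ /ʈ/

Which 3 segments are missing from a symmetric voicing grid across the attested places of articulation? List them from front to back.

place of articulation  voiceless  voiced  
dental            t̪        —       
alveolar          t         d       
retroflex         ʈ         —       
uvular            q         —       
Gaps, from front to back: dental lacks voiced (/d̪/); retroflex lacks voiced (/ɖ/); uvular lacks voiced (/ɢ/).

/d̪/, /ɖ/, /ɢ/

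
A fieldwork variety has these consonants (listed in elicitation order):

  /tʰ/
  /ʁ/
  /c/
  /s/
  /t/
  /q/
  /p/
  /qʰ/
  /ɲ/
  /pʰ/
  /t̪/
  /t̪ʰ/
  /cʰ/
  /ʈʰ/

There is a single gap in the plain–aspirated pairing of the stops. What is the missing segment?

bilabial: plain /p/, aspirated /pʰ/.
dental: plain /t̪/, aspirated /t̪ʰ/.
alveolar: plain /t/, aspirated /tʰ/.
retroflex: plain —, aspirated /ʈʰ/.
palatal: plain /c/, aspirated /cʰ/.
uvular: plain /q/, aspirated /qʰ/.
The retroflex row has no plain member, so the gap is the plain retroflex stop /ʈ/.

/ʈ/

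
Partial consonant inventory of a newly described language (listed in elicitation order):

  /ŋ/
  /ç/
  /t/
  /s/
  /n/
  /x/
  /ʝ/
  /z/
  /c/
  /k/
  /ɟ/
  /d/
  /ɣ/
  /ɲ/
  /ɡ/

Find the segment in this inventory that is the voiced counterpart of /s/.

/z/

/s/ is a voiceless alveolar fricative.
The voiced counterpart is a voiced alveolar fricative — in this inventory, /z/.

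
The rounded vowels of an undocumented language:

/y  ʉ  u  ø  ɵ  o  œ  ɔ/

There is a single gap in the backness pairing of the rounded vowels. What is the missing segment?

/ɞ/

high: front /y/, central /ʉ/, back /u/.
high-mid: front /ø/, central /ɵ/, back /o/.
low-mid: front /œ/, central —, back /ɔ/.
The low-mid row has no central member, so the gap is the low-mid central rounded vowel /ɞ/.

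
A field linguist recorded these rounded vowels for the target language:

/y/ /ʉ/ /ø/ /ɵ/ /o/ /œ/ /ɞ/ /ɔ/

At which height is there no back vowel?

high

height            front     central   back    
high              y         ʉ         —       
high-mid          ø         ɵ         o       
low-mid           œ         ɞ         ɔ       
Every height has a back member except high, where /u/ would be expected.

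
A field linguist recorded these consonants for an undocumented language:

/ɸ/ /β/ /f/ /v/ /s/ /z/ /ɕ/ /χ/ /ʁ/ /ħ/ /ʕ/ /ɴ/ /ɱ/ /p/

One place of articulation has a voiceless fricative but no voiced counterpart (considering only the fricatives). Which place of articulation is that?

alveolo-palatal

bilabial: voiceless /ɸ/, voiced /β/.
labiodental: voiceless /f/, voiced /v/.
alveolar: voiceless /s/, voiced /z/.
alveolo-palatal: voiceless /ɕ/, voiced —.
uvular: voiceless /χ/, voiced /ʁ/.
pharyngeal: voiceless /ħ/, voiced /ʕ/.
Every place of articulation has a voiced member except alveolo-palatal, where /ʑ/ would be expected.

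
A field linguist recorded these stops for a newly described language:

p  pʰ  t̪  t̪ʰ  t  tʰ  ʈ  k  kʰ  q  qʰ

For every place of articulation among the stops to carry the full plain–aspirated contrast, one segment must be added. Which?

place of articulation  plain     aspirated
bilabial          p         pʰ      
dental            t̪        t̪ʰ     
alveolar          t         tʰ      
retroflex         ʈ         —       
velar             k         kʰ      
uvular            q         qʰ      
The retroflex row has no aspirated member, so the gap is the aspirated retroflex stop /ʈʰ/.

/ʈʰ/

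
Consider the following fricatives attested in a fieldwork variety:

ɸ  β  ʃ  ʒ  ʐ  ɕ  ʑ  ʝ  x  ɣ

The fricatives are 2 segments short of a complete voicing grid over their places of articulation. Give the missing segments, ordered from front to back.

/ʂ/, /ç/

place of articulation  voiceless  voiced  
bilabial          ɸ         β       
postalveolar      ʃ         ʒ       
retroflex         —         ʐ       
alveolo-palatal   ɕ         ʑ       
palatal           —         ʝ       
velar             x         ɣ       
Gaps, from front to back: retroflex lacks voiceless (/ʂ/); palatal lacks voiceless (/ç/).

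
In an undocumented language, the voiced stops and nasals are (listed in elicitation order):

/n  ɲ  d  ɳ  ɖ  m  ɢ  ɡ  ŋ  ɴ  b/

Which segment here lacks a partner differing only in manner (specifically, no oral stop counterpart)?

Bilabial: /b/ ~ /m/
Alveolar: /d/ ~ /n/
Retroflex: /ɖ/ ~ /ɳ/
Velar: /ɡ/ ~ /ŋ/
Uvular: /ɢ/ ~ /ɴ/
Palatal: only /ɲ/ (nasal); no oral stop partner.
So /ɲ/ is the unpaired segment.

/ɲ/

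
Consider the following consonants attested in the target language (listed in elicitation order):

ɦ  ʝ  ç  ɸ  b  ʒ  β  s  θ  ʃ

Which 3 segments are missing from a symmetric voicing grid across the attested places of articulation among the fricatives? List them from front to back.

bilabial: voiceless /ɸ/, voiced /β/.
dental: voiceless /θ/, voiced —.
alveolar: voiceless /s/, voiced —.
postalveolar: voiceless /ʃ/, voiced /ʒ/.
palatal: voiceless /ç/, voiced /ʝ/.
glottal: voiceless —, voiced /ɦ/.
Gaps, from front to back: dental lacks voiced (/ð/); alveolar lacks voiced (/z/); glottal lacks voiceless (/h/).

/ð/, /z/, /h/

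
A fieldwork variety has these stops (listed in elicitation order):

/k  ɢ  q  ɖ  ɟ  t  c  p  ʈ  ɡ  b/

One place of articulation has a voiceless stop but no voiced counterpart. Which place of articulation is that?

alveolar

Voiceless: /p/ (bilabial), /t/ (alveolar), /ʈ/ (retroflex), /c/ (palatal), /k/ (velar), /q/ (uvular).
Voiced: /b/ (bilabial), /ɖ/ (retroflex), /ɟ/ (palatal), /ɡ/ (velar), /ɢ/ (uvular).
Every place of articulation has a voiced member except alveolar, where /d/ would be expected.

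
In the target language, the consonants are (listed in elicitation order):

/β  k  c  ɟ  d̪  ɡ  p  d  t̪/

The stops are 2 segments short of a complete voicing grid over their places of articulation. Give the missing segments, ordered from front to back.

/b/, /t/

place of articulation  voiceless  voiced  
bilabial          p         —       
dental            t̪        d̪      
alveolar          —         d       
palatal           c         ɟ       
velar             k         ɡ       
Gaps, from front to back: bilabial lacks voiced (/b/); alveolar lacks voiceless (/t/).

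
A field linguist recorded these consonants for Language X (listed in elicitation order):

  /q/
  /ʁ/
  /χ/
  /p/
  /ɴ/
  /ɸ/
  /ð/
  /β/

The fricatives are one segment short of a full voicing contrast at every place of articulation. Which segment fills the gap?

/θ/

bilabial: voiceless /ɸ/, voiced /β/.
dental: voiceless —, voiced /ð/.
uvular: voiceless /χ/, voiced /ʁ/.
The dental row has no voiceless member, so the gap is the voiceless dental fricative /θ/.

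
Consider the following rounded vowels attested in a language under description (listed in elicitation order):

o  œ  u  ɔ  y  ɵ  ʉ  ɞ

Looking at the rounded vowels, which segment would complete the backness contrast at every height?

high: front /y/, central /ʉ/, back /u/.
high-mid: front —, central /ɵ/, back /o/.
low-mid: front /œ/, central /ɞ/, back /ɔ/.
The high-mid row has no front member, so the gap is the high-mid front rounded vowel /ø/.

/ø/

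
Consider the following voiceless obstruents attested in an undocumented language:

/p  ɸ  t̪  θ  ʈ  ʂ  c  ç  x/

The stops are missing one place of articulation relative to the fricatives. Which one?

Stop: /p/ (bilabial), /t̪/ (dental), /ʈ/ (retroflex), /c/ (palatal).
Fricative: /ɸ/ (bilabial), /θ/ (dental), /ʂ/ (retroflex), /ç/ (palatal), /x/ (velar).
Every place of articulation has a stop member except velar, where /k/ would be expected.

velar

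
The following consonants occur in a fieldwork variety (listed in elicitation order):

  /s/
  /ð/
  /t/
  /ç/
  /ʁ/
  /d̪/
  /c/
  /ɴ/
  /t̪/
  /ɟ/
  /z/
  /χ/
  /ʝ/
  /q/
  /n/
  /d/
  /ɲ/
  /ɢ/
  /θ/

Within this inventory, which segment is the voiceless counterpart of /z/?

/s/

/z/ is a voiced alveolar fricative.
The voiceless counterpart is a voiceless alveolar fricative — in this inventory, /s/.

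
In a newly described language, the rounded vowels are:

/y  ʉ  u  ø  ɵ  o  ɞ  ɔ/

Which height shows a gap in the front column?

height            front     central   back    
high              y         ʉ         u       
high-mid          ø         ɵ         o       
low-mid           —         ɞ         ɔ       
Every height has a front member except low-mid, where /œ/ would be expected.

low-mid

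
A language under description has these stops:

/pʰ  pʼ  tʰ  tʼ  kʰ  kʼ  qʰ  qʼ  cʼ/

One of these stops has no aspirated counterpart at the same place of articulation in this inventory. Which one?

/cʼ/

Bilabial: /pʰ/ ~ /pʼ/
Alveolar: /tʰ/ ~ /tʼ/
Velar: /kʰ/ ~ /kʼ/
Uvular: /qʰ/ ~ /qʼ/
Palatal: only /cʼ/ (ejective); no aspirated partner.
So /cʼ/ is the unpaired segment.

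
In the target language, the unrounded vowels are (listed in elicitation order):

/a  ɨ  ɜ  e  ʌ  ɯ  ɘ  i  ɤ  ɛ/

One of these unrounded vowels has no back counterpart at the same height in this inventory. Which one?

/a/

High: /i/ ~ /ɨ/ ~ /ɯ/
High-mid: /e/ ~ /ɘ/ ~ /ɤ/
Low-mid: /ɛ/ ~ /ɜ/ ~ /ʌ/
Low: only /a/ (front); no back partner.
So /a/ is the unpaired segment.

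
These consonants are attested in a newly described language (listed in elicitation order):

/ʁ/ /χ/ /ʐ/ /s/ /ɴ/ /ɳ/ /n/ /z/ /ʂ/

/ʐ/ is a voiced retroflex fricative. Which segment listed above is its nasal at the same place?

/ɳ/

The nasal at the same place is a retroflex nasal — in this inventory, /ɳ/.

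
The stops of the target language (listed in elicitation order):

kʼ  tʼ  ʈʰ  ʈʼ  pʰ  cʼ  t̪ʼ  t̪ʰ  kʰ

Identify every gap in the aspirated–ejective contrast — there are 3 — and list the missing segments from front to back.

/pʼ/, /tʰ/, /cʰ/

place of articulation  aspirated  ejective
bilabial          pʰ        —       
dental            t̪ʰ       t̪ʼ     
alveolar          —         tʼ      
retroflex         ʈʰ        ʈʼ      
palatal           —         cʼ      
velar             kʰ        kʼ      
Gaps, from front to back: bilabial lacks ejective (/pʼ/); alveolar lacks aspirated (/tʰ/); palatal lacks aspirated (/cʰ/).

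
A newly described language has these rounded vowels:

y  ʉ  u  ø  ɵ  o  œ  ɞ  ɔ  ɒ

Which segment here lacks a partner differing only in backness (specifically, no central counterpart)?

High: /y/ ~ /ʉ/ ~ /u/
High-mid: /ø/ ~ /ɵ/ ~ /o/
Low-mid: /œ/ ~ /ɞ/ ~ /ɔ/
Low: only /ɒ/ (back); no central partner.
So /ɒ/ is the unpaired segment.

/ɒ/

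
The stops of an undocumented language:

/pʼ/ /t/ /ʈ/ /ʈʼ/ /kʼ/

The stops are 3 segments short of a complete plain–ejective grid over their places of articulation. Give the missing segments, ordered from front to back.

/p/, /tʼ/, /k/

place of articulation  plain     ejective
bilabial          —         pʼ      
alveolar          t         —       
retroflex         ʈ         ʈʼ      
velar             —         kʼ      
Gaps, from front to back: bilabial lacks plain (/p/); alveolar lacks ejective (/tʼ/); velar lacks plain (/k/).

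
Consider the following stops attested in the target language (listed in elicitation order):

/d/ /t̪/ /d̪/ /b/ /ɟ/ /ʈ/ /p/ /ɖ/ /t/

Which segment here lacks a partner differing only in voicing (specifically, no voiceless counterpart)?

Bilabial: /p/ ~ /b/
Dental: /t̪/ ~ /d̪/
Alveolar: /t/ ~ /d/
Retroflex: /ʈ/ ~ /ɖ/
Palatal: only /ɟ/ (voiced); no voiceless partner.
So /ɟ/ is the unpaired segment.

/ɟ/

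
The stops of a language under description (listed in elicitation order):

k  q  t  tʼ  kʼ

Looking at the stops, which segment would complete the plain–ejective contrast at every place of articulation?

/qʼ/

alveolar: plain /t/, ejective /tʼ/.
velar: plain /k/, ejective /kʼ/.
uvular: plain /q/, ejective —.
The uvular row has no ejective member, so the gap is the ejective uvular stop /qʼ/.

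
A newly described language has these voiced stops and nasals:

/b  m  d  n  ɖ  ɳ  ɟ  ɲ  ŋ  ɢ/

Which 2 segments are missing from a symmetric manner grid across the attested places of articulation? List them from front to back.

/ɡ/, /ɴ/

bilabial: oral stop /b/, nasal /m/.
alveolar: oral stop /d/, nasal /n/.
retroflex: oral stop /ɖ/, nasal /ɳ/.
palatal: oral stop /ɟ/, nasal /ɲ/.
velar: oral stop —, nasal /ŋ/.
uvular: oral stop /ɢ/, nasal —.
Gaps, from front to back: velar lacks oral stop (/ɡ/); uvular lacks nasal (/ɴ/).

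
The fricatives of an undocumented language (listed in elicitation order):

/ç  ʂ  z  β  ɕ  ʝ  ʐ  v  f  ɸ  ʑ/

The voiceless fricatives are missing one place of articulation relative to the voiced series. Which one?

Voiceless: /ɸ/ (bilabial), /f/ (labiodental), /ʂ/ (retroflex), /ɕ/ (alveolo-palatal), /ç/ (palatal).
Voiced: /β/ (bilabial), /v/ (labiodental), /z/ (alveolar), /ʐ/ (retroflex), /ʑ/ (alveolo-palatal), /ʝ/ (palatal).
Every place of articulation has a voiceless member except alveolar, where /s/ would be expected.

alveolar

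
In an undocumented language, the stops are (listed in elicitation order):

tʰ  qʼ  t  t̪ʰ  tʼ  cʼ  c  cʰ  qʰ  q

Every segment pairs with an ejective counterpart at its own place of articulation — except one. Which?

/t̪ʰ/

Alveolar: /t/ ~ /tʰ/ ~ /tʼ/
Palatal: /c/ ~ /cʰ/ ~ /cʼ/
Uvular: /q/ ~ /qʰ/ ~ /qʼ/
Dental: only /t̪ʰ/ (aspirated); no ejective partner.
So /t̪ʰ/ is the unpaired segment.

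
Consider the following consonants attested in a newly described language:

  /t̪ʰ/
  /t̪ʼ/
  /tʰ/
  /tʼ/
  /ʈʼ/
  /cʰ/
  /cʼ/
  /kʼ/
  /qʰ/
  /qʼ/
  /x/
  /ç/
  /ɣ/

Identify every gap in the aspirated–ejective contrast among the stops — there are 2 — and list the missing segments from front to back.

/ʈʰ/, /kʰ/

dental: aspirated /t̪ʰ/, ejective /t̪ʼ/.
alveolar: aspirated /tʰ/, ejective /tʼ/.
retroflex: aspirated —, ejective /ʈʼ/.
palatal: aspirated /cʰ/, ejective /cʼ/.
velar: aspirated —, ejective /kʼ/.
uvular: aspirated /qʰ/, ejective /qʼ/.
Gaps, from front to back: retroflex lacks aspirated (/ʈʰ/); velar lacks aspirated (/kʰ/).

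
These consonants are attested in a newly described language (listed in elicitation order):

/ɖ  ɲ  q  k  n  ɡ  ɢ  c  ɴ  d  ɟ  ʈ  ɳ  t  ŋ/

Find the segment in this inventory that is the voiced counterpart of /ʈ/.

/ɖ/

/ʈ/ is a voiceless retroflex stop.
The voiced counterpart is a voiced retroflex stop — in this inventory, /ɖ/.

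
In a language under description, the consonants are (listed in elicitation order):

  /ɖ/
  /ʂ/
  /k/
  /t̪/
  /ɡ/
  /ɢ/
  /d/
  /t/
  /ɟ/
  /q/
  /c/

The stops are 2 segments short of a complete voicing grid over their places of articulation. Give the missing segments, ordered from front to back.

dental: voiceless /t̪/, voiced —.
alveolar: voiceless /t/, voiced /d/.
retroflex: voiceless —, voiced /ɖ/.
palatal: voiceless /c/, voiced /ɟ/.
velar: voiceless /k/, voiced /ɡ/.
uvular: voiceless /q/, voiced /ɢ/.
Gaps, from front to back: dental lacks voiced (/d̪/); retroflex lacks voiceless (/ʈ/).

/d̪/, /ʈ/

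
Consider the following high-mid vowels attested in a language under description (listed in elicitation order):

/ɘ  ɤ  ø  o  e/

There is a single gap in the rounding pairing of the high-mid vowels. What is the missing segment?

front: unrounded /e/, rounded /ø/.
central: unrounded /ɘ/, rounded —.
back: unrounded /ɤ/, rounded /o/.
The central row has no rounded member, so the gap is the central rounded vowel /ɵ/.

/ɵ/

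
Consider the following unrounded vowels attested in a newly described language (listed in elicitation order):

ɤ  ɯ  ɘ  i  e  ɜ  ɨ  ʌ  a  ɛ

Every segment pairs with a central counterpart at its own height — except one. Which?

/a/

High: /i/ ~ /ɨ/ ~ /ɯ/
High-mid: /e/ ~ /ɘ/ ~ /ɤ/
Low-mid: /ɛ/ ~ /ɜ/ ~ /ʌ/
Low: only /a/ (front); no central partner.
So /a/ is the unpaired segment.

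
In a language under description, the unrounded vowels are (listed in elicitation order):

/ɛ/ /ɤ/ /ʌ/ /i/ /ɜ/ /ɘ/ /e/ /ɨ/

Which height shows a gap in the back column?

high

high: front /i/, central /ɨ/, back —.
high-mid: front /e/, central /ɘ/, back /ɤ/.
low-mid: front /ɛ/, central /ɜ/, back /ʌ/.
Every height has a back member except high, where /ɯ/ would be expected.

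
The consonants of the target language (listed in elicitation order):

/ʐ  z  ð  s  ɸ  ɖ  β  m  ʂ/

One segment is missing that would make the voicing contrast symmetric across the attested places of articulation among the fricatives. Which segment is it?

/θ/

bilabial: voiceless /ɸ/, voiced /β/.
dental: voiceless —, voiced /ð/.
alveolar: voiceless /s/, voiced /z/.
retroflex: voiceless /ʂ/, voiced /ʐ/.
The dental row has no voiceless member, so the gap is the voiceless dental fricative /θ/.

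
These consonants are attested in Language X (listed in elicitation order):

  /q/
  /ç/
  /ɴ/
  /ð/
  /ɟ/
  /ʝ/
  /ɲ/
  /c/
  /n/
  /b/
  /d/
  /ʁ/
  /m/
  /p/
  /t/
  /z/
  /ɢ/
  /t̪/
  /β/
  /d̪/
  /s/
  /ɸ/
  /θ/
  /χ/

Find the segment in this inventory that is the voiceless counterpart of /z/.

/s/

/z/ is a voiced alveolar fricative.
The voiceless counterpart is a voiceless alveolar fricative — in this inventory, /s/.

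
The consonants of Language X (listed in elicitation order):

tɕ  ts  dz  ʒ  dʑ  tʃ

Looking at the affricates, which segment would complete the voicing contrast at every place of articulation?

place of articulation  voiceless  voiced  
alveolar          ts        dz      
postalveolar      tʃ        —       
alveolo-palatal   tɕ        dʑ      
The postalveolar row has no voiced member, so the gap is the voiced postalveolar affricate /dʒ/.

/dʒ/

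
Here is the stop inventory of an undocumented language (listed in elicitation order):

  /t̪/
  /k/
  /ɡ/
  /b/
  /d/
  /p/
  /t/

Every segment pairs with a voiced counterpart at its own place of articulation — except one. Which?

Bilabial: /p/ ~ /b/
Alveolar: /t/ ~ /d/
Velar: /k/ ~ /ɡ/
Dental: only /t̪/ (voiceless); no voiced partner.
So /t̪/ is the unpaired segment.

/t̪/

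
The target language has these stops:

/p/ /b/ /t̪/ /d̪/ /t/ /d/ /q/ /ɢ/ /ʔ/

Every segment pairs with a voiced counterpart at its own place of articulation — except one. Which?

Bilabial: /p/ ~ /b/
Dental: /t̪/ ~ /d̪/
Alveolar: /t/ ~ /d/
Uvular: /q/ ~ /ɢ/
Glottal: only /ʔ/ (voiceless); no voiced partner.
So /ʔ/ is the unpaired segment.

/ʔ/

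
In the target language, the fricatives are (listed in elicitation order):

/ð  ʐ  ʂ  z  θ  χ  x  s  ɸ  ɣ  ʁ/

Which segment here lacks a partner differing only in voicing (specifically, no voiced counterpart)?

/ɸ/

Dental: /θ/ ~ /ð/
Alveolar: /s/ ~ /z/
Retroflex: /ʂ/ ~ /ʐ/
Velar: /x/ ~ /ɣ/
Uvular: /χ/ ~ /ʁ/
Bilabial: only /ɸ/ (voiceless); no voiced partner.
So /ɸ/ is the unpaired segment.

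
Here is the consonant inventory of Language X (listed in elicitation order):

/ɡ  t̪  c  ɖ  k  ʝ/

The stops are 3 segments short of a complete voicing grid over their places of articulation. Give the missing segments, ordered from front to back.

Voiceless: /t̪/ (dental), /c/ (palatal), /k/ (velar).
Voiced: /ɖ/ (retroflex), /ɡ/ (velar).
Gaps, from front to back: dental lacks voiced (/d̪/); retroflex lacks voiceless (/ʈ/); palatal lacks voiced (/ɟ/).

/d̪/, /ʈ/, /ɟ/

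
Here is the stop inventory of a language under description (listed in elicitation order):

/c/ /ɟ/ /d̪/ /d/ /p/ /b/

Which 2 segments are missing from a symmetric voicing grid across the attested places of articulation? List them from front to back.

place of articulation  voiceless  voiced  
bilabial          p         b       
dental            —         d̪      
alveolar          —         d       
palatal           c         ɟ       
Gaps, from front to back: dental lacks voiceless (/t̪/); alveolar lacks voiceless (/t/).

/t̪/, /t/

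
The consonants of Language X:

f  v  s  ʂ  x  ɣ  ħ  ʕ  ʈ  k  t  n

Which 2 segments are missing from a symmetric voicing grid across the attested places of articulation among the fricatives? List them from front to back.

/z/, /ʐ/

Voiceless: /f/ (labiodental), /s/ (alveolar), /ʂ/ (retroflex), /x/ (velar), /ħ/ (pharyngeal).
Voiced: /v/ (labiodental), /ɣ/ (velar), /ʕ/ (pharyngeal).
Gaps, from front to back: alveolar lacks voiced (/z/); retroflex lacks voiced (/ʐ/).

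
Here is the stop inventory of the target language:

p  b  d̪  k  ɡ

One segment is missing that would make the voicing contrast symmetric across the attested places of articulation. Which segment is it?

/t̪/

bilabial: voiceless /p/, voiced /b/.
dental: voiceless —, voiced /d̪/.
velar: voiceless /k/, voiced /ɡ/.
The dental row has no voiceless member, so the gap is the voiceless dental stop /t̪/.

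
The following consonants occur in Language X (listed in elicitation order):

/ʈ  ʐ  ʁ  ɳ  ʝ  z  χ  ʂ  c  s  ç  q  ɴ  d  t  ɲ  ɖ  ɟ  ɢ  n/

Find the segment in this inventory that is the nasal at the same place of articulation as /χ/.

/χ/ is a voiceless uvular fricative.
The nasal at the same place is an uvular nasal — in this inventory, /ɴ/.

/ɴ/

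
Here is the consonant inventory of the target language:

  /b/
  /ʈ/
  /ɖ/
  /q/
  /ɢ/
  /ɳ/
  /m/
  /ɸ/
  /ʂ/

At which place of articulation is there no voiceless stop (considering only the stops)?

bilabial

place of articulation  voiceless  voiced  
bilabial          —         b       
retroflex         ʈ         ɖ       
uvular            q         ɢ       
Every place of articulation has a voiceless member except bilabial, where /p/ would be expected.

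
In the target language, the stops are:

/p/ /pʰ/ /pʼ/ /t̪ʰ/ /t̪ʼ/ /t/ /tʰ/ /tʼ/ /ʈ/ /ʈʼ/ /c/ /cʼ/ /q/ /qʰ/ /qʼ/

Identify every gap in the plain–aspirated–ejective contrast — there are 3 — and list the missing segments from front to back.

Plain: /p/ (bilabial), /t/ (alveolar), /ʈ/ (retroflex), /c/ (palatal), /q/ (uvular).
Aspirated: /pʰ/ (bilabial), /t̪ʰ/ (dental), /tʰ/ (alveolar), /qʰ/ (uvular).
Ejective: /pʼ/ (bilabial), /t̪ʼ/ (dental), /tʼ/ (alveolar), /ʈʼ/ (retroflex), /cʼ/ (palatal), /qʼ/ (uvular).
Gaps, from front to back: dental lacks plain (/t̪/); retroflex lacks aspirated (/ʈʰ/); palatal lacks aspirated (/cʰ/).

/t̪/, /ʈʰ/, /cʰ/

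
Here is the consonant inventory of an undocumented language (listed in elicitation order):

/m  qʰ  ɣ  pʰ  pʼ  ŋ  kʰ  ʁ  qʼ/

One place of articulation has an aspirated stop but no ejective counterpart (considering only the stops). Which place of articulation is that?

bilabial: aspirated /pʰ/, ejective /pʼ/.
velar: aspirated /kʰ/, ejective —.
uvular: aspirated /qʰ/, ejective /qʼ/.
Every place of articulation has an ejective member except velar, where /kʼ/ would be expected.

velar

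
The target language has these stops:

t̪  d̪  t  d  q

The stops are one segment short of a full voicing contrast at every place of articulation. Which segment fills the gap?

place of articulation  voiceless  voiced  
dental            t̪        d̪      
alveolar          t         d       
uvular            q         —       
The uvular row has no voiced member, so the gap is the voiced uvular stop /ɢ/.

/ɢ/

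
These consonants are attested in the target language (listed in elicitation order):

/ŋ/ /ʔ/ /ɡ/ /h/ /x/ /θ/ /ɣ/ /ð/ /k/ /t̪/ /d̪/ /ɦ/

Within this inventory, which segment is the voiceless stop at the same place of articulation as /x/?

/k/

/x/ is a voiceless velar fricative.
The voiceless stop at the same place is a voiceless velar stop — in this inventory, /k/.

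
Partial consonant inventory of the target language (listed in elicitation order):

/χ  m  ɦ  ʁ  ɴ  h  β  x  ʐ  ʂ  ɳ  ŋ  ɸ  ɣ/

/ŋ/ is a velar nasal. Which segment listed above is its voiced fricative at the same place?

/ɣ/

The voiced fricative at the same place is a voiced velar fricative — in this inventory, /ɣ/.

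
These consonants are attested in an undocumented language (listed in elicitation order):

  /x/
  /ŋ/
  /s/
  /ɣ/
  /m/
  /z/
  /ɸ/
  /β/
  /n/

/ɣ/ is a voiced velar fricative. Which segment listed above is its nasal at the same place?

/ŋ/

The nasal at the same place is a velar nasal — in this inventory, /ŋ/.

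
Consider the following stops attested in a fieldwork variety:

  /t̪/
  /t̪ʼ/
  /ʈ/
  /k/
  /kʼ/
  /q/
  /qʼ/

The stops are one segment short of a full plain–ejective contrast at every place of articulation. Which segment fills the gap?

/ʈʼ/

place of articulation  plain     ejective
dental            t̪        t̪ʼ     
retroflex         ʈ         —       
velar             k         kʼ      
uvular            q         qʼ      
The retroflex row has no ejective member, so the gap is the ejective retroflex stop /ʈʼ/.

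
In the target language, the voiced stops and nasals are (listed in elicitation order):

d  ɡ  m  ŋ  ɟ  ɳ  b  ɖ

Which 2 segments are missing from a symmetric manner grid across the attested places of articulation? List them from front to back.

/n/, /ɲ/

place of articulation  oral stop  nasal   
bilabial          b         m       
alveolar          d         —       
retroflex         ɖ         ɳ       
palatal           ɟ         —       
velar             ɡ         ŋ       
Gaps, from front to back: alveolar lacks nasal (/n/); palatal lacks nasal (/ɲ/).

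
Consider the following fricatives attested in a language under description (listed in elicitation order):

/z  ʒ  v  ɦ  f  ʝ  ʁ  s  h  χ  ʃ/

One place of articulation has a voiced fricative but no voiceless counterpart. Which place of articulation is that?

place of articulation  voiceless  voiced  
labiodental       f         v       
alveolar          s         z       
postalveolar      ʃ         ʒ       
palatal           —         ʝ       
uvular            χ         ʁ       
glottal           h         ɦ       
Every place of articulation has a voiceless member except palatal, where /ç/ would be expected.

palatal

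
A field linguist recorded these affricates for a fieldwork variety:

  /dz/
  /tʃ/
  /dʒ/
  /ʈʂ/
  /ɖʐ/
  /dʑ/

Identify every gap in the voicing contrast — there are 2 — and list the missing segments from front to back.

Voiceless: /tʃ/ (postalveolar), /ʈʂ/ (retroflex).
Voiced: /dz/ (alveolar), /dʒ/ (postalveolar), /ɖʐ/ (retroflex), /dʑ/ (alveolo-palatal).
Gaps, from front to back: alveolar lacks voiceless (/ts/); alveolo-palatal lacks voiceless (/tɕ/).

/ts/, /tɕ/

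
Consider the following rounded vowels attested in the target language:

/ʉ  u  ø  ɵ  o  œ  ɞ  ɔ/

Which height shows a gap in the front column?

height            front     central   back    
high              —         ʉ         u       
high-mid          ø         ɵ         o       
low-mid           œ         ɞ         ɔ       
Every height has a front member except high, where /y/ would be expected.

high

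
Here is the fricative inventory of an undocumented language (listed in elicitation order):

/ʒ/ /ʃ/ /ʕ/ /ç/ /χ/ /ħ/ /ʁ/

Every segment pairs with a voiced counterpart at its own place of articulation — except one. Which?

/ç/

Postalveolar: /ʃ/ ~ /ʒ/
Uvular: /χ/ ~ /ʁ/
Pharyngeal: /ħ/ ~ /ʕ/
Palatal: only /ç/ (voiceless); no voiced partner.
So /ç/ is the unpaired segment.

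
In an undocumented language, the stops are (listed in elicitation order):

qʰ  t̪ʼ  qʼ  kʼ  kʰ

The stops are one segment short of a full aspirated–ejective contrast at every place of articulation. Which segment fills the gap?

dental: aspirated —, ejective /t̪ʼ/.
velar: aspirated /kʰ/, ejective /kʼ/.
uvular: aspirated /qʰ/, ejective /qʼ/.
The dental row has no aspirated member, so the gap is the aspirated dental stop /t̪ʰ/.

/t̪ʰ/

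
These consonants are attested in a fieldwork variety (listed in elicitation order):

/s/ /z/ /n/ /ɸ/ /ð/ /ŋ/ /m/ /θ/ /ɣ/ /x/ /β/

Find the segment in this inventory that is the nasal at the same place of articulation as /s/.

/n/

/s/ is a voiceless alveolar fricative.
The nasal at the same place is an alveolar nasal — in this inventory, /n/.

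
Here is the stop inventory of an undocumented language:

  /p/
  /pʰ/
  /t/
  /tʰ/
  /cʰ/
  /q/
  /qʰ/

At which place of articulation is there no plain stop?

Plain: /p/ (bilabial), /t/ (alveolar), /q/ (uvular).
Aspirated: /pʰ/ (bilabial), /tʰ/ (alveolar), /cʰ/ (palatal), /qʰ/ (uvular).
Every place of articulation has a plain member except palatal, where /c/ would be expected.

palatal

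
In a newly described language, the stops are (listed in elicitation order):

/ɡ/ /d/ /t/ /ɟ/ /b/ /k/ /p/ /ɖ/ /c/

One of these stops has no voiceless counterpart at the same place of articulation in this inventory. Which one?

Bilabial: /p/ ~ /b/
Alveolar: /t/ ~ /d/
Palatal: /c/ ~ /ɟ/
Velar: /k/ ~ /ɡ/
Retroflex: only /ɖ/ (voiced); no voiceless partner.
So /ɖ/ is the unpaired segment.

/ɖ/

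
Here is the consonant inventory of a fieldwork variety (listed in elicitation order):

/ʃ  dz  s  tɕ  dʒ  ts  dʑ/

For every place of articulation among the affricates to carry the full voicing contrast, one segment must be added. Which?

alveolar: voiceless /ts/, voiced /dz/.
postalveolar: voiceless —, voiced /dʒ/.
alveolo-palatal: voiceless /tɕ/, voiced /dʑ/.
The postalveolar row has no voiceless member, so the gap is the voiceless postalveolar affricate /tʃ/.

/tʃ/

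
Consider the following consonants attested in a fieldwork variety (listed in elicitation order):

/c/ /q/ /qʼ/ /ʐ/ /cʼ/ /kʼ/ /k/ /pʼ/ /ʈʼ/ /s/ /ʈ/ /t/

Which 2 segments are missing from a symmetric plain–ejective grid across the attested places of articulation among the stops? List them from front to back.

/p/, /tʼ/

place of articulation  plain     ejective
bilabial          —         pʼ      
alveolar          t         —       
retroflex         ʈ         ʈʼ      
palatal           c         cʼ      
velar             k         kʼ      
uvular            q         qʼ      
Gaps, from front to back: bilabial lacks plain (/p/); alveolar lacks ejective (/tʼ/).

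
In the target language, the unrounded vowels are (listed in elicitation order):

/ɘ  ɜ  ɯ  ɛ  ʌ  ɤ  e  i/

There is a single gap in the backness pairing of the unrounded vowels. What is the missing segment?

/ɨ/

height            front     central   back    
high              i         —         ɯ       
high-mid          e         ɘ         ɤ       
low-mid           ɛ         ɜ         ʌ       
The high row has no central member, so the gap is the high central unrounded vowel /ɨ/.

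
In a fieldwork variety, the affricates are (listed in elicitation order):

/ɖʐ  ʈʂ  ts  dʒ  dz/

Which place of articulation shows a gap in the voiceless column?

postalveolar

place of articulation  voiceless  voiced  
alveolar          ts        dz      
postalveolar      —         dʒ      
retroflex         ʈʂ        ɖʐ      
Every place of articulation has a voiceless member except postalveolar, where /tʃ/ would be expected.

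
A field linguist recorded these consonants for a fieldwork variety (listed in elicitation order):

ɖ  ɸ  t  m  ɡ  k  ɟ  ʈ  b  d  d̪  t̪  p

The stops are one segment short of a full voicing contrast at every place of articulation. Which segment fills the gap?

place of articulation  voiceless  voiced  
bilabial          p         b       
dental            t̪        d̪      
alveolar          t         d       
retroflex         ʈ         ɖ       
palatal           —         ɟ       
velar             k         ɡ       
The palatal row has no voiceless member, so the gap is the voiceless palatal stop /c/.

/c/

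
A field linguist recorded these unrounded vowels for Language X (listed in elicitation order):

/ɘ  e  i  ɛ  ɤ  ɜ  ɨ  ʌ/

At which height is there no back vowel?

Front: /i/ (high), /e/ (high-mid), /ɛ/ (low-mid).
Central: /ɨ/ (high), /ɘ/ (high-mid), /ɜ/ (low-mid).
Back: /ɤ/ (high-mid), /ʌ/ (low-mid).
Every height has a back member except high, where /ɯ/ would be expected.

high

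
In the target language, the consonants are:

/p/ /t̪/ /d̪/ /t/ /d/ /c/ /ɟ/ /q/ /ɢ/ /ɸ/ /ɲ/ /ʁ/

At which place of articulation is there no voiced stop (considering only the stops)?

Voiceless: /p/ (bilabial), /t̪/ (dental), /t/ (alveolar), /c/ (palatal), /q/ (uvular).
Voiced: /d̪/ (dental), /d/ (alveolar), /ɟ/ (palatal), /ɢ/ (uvular).
Every place of articulation has a voiced member except bilabial, where /b/ would be expected.

bilabial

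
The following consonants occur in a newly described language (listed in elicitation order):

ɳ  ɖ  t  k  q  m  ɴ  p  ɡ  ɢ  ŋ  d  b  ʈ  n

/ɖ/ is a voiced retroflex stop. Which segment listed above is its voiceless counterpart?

The voiceless counterpart is a voiceless retroflex stop — in this inventory, /ʈ/.

/ʈ/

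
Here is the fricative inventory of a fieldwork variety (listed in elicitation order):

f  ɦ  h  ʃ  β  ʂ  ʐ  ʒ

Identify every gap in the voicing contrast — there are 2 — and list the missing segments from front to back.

bilabial: voiceless —, voiced /β/.
labiodental: voiceless /f/, voiced —.
postalveolar: voiceless /ʃ/, voiced /ʒ/.
retroflex: voiceless /ʂ/, voiced /ʐ/.
glottal: voiceless /h/, voiced /ɦ/.
Gaps, from front to back: bilabial lacks voiceless (/ɸ/); labiodental lacks voiced (/v/).

/ɸ/, /v/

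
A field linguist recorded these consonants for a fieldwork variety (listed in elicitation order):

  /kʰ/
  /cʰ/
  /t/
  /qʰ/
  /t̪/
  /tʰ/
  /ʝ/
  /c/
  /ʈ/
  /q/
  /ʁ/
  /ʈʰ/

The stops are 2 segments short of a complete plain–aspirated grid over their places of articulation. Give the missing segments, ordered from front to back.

/t̪ʰ/, /k/

dental: plain /t̪/, aspirated —.
alveolar: plain /t/, aspirated /tʰ/.
retroflex: plain /ʈ/, aspirated /ʈʰ/.
palatal: plain /c/, aspirated /cʰ/.
velar: plain —, aspirated /kʰ/.
uvular: plain /q/, aspirated /qʰ/.
Gaps, from front to back: dental lacks aspirated (/t̪ʰ/); velar lacks plain (/k/).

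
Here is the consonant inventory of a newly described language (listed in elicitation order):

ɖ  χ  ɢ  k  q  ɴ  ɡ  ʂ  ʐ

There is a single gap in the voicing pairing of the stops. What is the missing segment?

/ʈ/

place of articulation  voiceless  voiced  
retroflex         —         ɖ       
velar             k         ɡ       
uvular            q         ɢ       
The retroflex row has no voiceless member, so the gap is the voiceless retroflex stop /ʈ/.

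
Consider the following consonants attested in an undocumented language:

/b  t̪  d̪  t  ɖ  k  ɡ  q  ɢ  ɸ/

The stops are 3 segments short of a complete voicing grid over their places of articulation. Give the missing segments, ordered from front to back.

/p/, /d/, /ʈ/

Voiceless: /t̪/ (dental), /t/ (alveolar), /k/ (velar), /q/ (uvular).
Voiced: /b/ (bilabial), /d̪/ (dental), /ɖ/ (retroflex), /ɡ/ (velar), /ɢ/ (uvular).
Gaps, from front to back: bilabial lacks voiceless (/p/); alveolar lacks voiced (/d/); retroflex lacks voiceless (/ʈ/).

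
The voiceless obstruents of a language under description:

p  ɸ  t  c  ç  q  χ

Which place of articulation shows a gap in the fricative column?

bilabial: stop /p/, fricative /ɸ/.
alveolar: stop /t/, fricative —.
palatal: stop /c/, fricative /ç/.
uvular: stop /q/, fricative /χ/.
Every place of articulation has a fricative member except alveolar, where /s/ would be expected.

alveolar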